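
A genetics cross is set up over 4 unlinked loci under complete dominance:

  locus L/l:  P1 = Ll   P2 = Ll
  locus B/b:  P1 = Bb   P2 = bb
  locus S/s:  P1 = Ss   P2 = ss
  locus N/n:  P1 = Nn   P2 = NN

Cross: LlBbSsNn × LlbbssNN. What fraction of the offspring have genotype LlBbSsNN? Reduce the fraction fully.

LlBbSsNn gametes: LBSN×1, LBSn×1, LBsN×1, LBsn×1, LbSN×1, LbSn×1, LbsN×1, Lbsn×1, lBSN×1, lBSn×1, lBsN×1, lBsn×1, lbSN×1, lbSn×1, lbsN×1, lbsn×1
LlbbssNN gametes: LbsN×8, lbsN×8
LlBbSsNn×LlbbssNN grid (16·16=256): LLBbSsNN=8 LLBbSsNn=8 LLBbssNN=8 LLBbssNn=8 LLbbSsNN=8 LLbbSsNn=8 LLbbssNN=8 LLbbssNn=8 LlBbSsNN=16 LlBbSsNn=16 LlBbssNN=16 LlBbssNn=16 LlbbSsNN=16 LlbbSsNn=16 LlbbssNN=16 LlbbssNn=16 llBbSsNN=8 llBbSsNn=8 llBbssNN=8 llBbssNn=8 llbbSsNN=8 llbbSsNn=8 llbbssNN=8 llbbssNn=8
LlBbSsNN hits 16/256; gcd=16; 16÷16/256÷16 = 1/16

P(LlBbSsNN) = 1/16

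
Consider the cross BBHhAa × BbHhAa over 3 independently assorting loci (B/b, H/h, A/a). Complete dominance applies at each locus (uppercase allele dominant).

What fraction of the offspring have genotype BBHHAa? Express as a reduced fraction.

BBHhAa gametes: BHA×2, BHa×2, BhA×2, Bha×2
BbHhAa gametes: BHA×1, BHa×1, BhA×1, Bha×1, bHA×1, bHa×1, bhA×1, bha×1
BBHhAa×BbHhAa grid (8·8=64): BBHHAA=2 BBHHAa=4 BBHHaa=2 BBHhAA=4 BBHhAa=8 BBHhaa=4 BBhhAA=2 BBhhAa=4 BBhhaa=2 BbHHAA=2 BbHHAa=4 BbHHaa=2 BbHhAA=4 BbHhAa=8 BbHhaa=4 BbhhAA=2 BbhhAa=4 Bbhhaa=2
BBHHAa hits 4/64; gcd=4; 4÷4/64÷4 = 1/16

P(BBHHAa) = 1/16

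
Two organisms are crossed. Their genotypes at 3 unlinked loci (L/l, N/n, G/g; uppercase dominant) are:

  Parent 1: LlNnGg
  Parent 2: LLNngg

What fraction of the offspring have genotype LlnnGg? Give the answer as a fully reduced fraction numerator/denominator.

LlNnGg gametes: LNG×1, LNg×1, LnG×1, Lng×1, lNG×1, lNg×1, lnG×1, lng×1
LLNngg gametes: LNg×4, Lng×4
LlNnGg×LLNngg grid (8·8=64): LLNNGg=4 LLNNgg=4 LLNnGg=8 LLNngg=8 LLnnGg=4 LLnngg=4 LlNNGg=4 LlNNgg=4 LlNnGg=8 LlNngg=8 LlnnGg=4 Llnngg=4
LlnnGg hits 4/64; gcd=4; 4÷4/64÷4 = 1/16

P(LlnnGg) = 1/16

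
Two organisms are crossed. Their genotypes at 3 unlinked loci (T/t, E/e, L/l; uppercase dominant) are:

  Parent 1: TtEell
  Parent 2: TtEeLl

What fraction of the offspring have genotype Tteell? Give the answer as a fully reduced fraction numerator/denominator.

TtEell gametes: TEl×2, Tel×2, tEl×2, tel×2
TtEeLl gametes: TEL×1, TEl×1, TeL×1, Tel×1, tEL×1, tEl×1, teL×1, tel×1
TtEell×TtEeLl grid (8·8=64): TTEELl=2 TTEEll=2 TTEeLl=4 TTEell=4 TTeeLl=2 TTeell=2 TtEELl=4 TtEEll=4 TtEeLl=8 TtEell=8 TteeLl=4 Tteell=4 ttEELl=2 ttEEll=2 ttEeLl=4 ttEell=4 tteeLl=2 tteell=2
Tteell hits 4/64; gcd=4; 4÷4/64÷4 = 1/16

P(Tteell) = 1/16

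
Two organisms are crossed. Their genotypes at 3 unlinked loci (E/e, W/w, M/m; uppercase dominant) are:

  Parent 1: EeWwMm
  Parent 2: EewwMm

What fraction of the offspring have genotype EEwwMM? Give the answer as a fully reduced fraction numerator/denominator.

P(EEwwMM) = 1/32

EeWwMm gametes: EWM×1, EWm×1, EwM×1, Ewm×1, eWM×1, eWm×1, ewM×1, ewm×1
EewwMm gametes: EwM×2, Ewm×2, ewM×2, ewm×2
EeWwMm×EewwMm grid (8·8=64): EEWwMM=2 EEWwMm=4 EEWwmm=2 EEwwMM=2 EEwwMm=4 EEwwmm=2 EeWwMM=4 EeWwMm=8 EeWwmm=4 EewwMM=4 EewwMm=8 Eewwmm=4 eeWwMM=2 eeWwMm=4 eeWwmm=2 eewwMM=2 eewwMm=4 eewwmm=2
EEwwMM hits 2/64; gcd=2; 2÷2/64÷2 = 1/32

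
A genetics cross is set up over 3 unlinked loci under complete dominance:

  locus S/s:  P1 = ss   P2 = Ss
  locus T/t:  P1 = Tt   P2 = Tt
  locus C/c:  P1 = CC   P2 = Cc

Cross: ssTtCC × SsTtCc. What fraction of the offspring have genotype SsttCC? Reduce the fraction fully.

P(SsttCC) = 1/16

ssTtCC gametes: sTC×4, stC×4
SsTtCc gametes: STC×1, STc×1, StC×1, Stc×1, sTC×1, sTc×1, stC×1, stc×1
ssTtCC×SsTtCc grid (8·8=64): SsTTCC=4 SsTTCc=4 SsTtCC=8 SsTtCc=8 SsttCC=4 SsttCc=4 ssTTCC=4 ssTTCc=4 ssTtCC=8 ssTtCc=8 ssttCC=4 ssttCc=4
SsttCC hits 4/64; gcd=4; 4÷4/64÷4 = 1/16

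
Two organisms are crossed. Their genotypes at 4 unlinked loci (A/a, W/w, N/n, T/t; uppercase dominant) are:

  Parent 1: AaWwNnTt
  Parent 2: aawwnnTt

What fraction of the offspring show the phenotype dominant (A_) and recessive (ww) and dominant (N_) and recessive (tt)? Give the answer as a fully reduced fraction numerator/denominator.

AaWwNnTt gametes: AWNT×1, AWNt×1, AWnT×1, AWnt×1, AwNT×1, AwNt×1, AwnT×1, Awnt×1, aWNT×1, aWNt×1, aWnT×1, aWnt×1, awNT×1, awNt×1, awnT×1, awnt×1
aawwnnTt gametes: awnT×8, awnt×8
AaWwNnTt×aawwnnTt grid (16·16=256): AaWwNnTT=8 AaWwNnTt=16 AaWwNntt=8 AaWwnnTT=8 AaWwnnTt=16 AaWwnntt=8 AawwNnTT=8 AawwNnTt=16 AawwNntt=8 AawwnnTT=8 AawwnnTt=16 Aawwnntt=8 aaWwNnTT=8 aaWwNnTt=16 aaWwNntt=8 aaWwnnTT=8 aaWwnnTt=16 aaWwnntt=8 aawwNnTT=8 aawwNnTt=16 aawwNntt=8 aawwnnTT=8 aawwnnTt=16 aawwnntt=8
A_ ww N_ tt hits 8/256; gcd=8; 8÷8/256÷8 = 1/32

P(A_ ww N_ tt) = 1/32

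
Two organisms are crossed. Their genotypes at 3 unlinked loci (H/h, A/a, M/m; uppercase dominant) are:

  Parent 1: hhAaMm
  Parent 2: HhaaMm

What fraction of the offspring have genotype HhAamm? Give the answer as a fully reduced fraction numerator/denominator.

hhAaMm gametes: hAM×2, hAm×2, haM×2, ham×2
HhaaMm gametes: HaM×2, Ham×2, haM×2, ham×2
hhAaMm×HhaaMm grid (8·8=64): HhAaMM=4 HhAaMm=8 HhAamm=4 HhaaMM=4 HhaaMm=8 Hhaamm=4 hhAaMM=4 hhAaMm=8 hhAamm=4 hhaaMM=4 hhaaMm=8 hhaamm=4
HhAamm hits 4/64; gcd=4; 4÷4/64÷4 = 1/16

P(HhAamm) = 1/16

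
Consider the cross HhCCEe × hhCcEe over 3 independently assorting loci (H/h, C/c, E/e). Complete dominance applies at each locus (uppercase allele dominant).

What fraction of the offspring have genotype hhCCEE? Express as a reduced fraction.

P(hhCCEE) = 1/16

HhCCEe gametes: HCE×2, HCe×2, hCE×2, hCe×2
hhCcEe gametes: hCE×2, hCe×2, hcE×2, hce×2
HhCCEe×hhCcEe grid (8·8=64): HhCCEE=4 HhCCEe=8 HhCCee=4 HhCcEE=4 HhCcEe=8 HhCcee=4 hhCCEE=4 hhCCEe=8 hhCCee=4 hhCcEE=4 hhCcEe=8 hhCcee=4
hhCCEE hits 4/64; gcd=4; 4÷4/64÷4 = 1/16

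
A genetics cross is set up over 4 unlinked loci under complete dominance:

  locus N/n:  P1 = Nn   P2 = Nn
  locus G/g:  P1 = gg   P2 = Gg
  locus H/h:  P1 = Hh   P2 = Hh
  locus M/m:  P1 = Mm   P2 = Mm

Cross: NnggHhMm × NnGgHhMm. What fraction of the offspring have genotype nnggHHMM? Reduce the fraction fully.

P(nnggHHMM) = 1/128

NnggHhMm gametes: NgHM×2, NgHm×2, NghM×2, Nghm×2, ngHM×2, ngHm×2, nghM×2, nghm×2
NnGgHhMm gametes: NGHM×1, NGHm×1, NGhM×1, NGhm×1, NgHM×1, NgHm×1, NghM×1, Nghm×1, nGHM×1, nGHm×1, nGhM×1, nGhm×1, ngHM×1, ngHm×1, nghM×1, nghm×1
NnggHhMm×NnGgHhMm grid (16·16=256): NNGgHHMM=2 NNGgHHMm=4 NNGgHHmm=2 NNGgHhMM=4 NNGgHhMm=8 NNGgHhmm=4 NNGghhMM=2 NNGghhMm=4 NNGghhmm=2 NNggHHMM=2 NNggHHMm=4 NNggHHmm=2 NNggHhMM=4 NNggHhMm=8 NNggHhmm=4 NNgghhMM=2 NNgghhMm=4 NNgghhmm=2 NnGgHHMM=4 NnGgHHMm=8 NnGgHHmm=4 NnGgHhMM=8 NnGgHhMm=16 NnGgHhmm=8 NnGghhMM=4 NnGghhMm=8 NnGghhmm=4 NnggHHMM=4 NnggHHMm=8 NnggHHmm=4 NnggHhMM=8 NnggHhMm=16 NnggHhmm=8 NngghhMM=4 NngghhMm=8 Nngghhmm=4 nnGgHHMM=2 nnGgHHMm=4 nnGgHHmm=2 nnGgHhMM=4 nnGgHhMm=8 nnGgHhmm=4 nnGghhMM=2 nnGghhMm=4 nnGghhmm=2 nnggHHMM=2 nnggHHMm=4 nnggHHmm=2 nnggHhMM=4 nnggHhMm=8 nnggHhmm=4 nngghhMM=2 nngghhMm=4 nngghhmm=2
nnggHHMM hits 2/256; gcd=2; 2÷2/256÷2 = 1/128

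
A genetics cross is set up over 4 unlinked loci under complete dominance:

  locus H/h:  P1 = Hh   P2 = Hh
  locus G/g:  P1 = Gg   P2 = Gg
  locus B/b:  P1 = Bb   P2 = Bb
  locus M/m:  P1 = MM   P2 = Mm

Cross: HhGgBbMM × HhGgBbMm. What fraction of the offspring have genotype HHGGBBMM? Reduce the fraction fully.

HhGgBbMM gametes: HGBM×2, HGbM×2, HgBM×2, HgbM×2, hGBM×2, hGbM×2, hgBM×2, hgbM×2
HhGgBbMm gametes: HGBM×1, HGBm×1, HGbM×1, HGbm×1, HgBM×1, HgBm×1, HgbM×1, Hgbm×1, hGBM×1, hGBm×1, hGbM×1, hGbm×1, hgBM×1, hgBm×1, hgbM×1, hgbm×1
HhGgBbMM×HhGgBbMm grid (16·16=256): HHGGBBMM=2 HHGGBBMm=2 HHGGBbMM=4 HHGGBbMm=4 HHGGbbMM=2 HHGGbbMm=2 HHGgBBMM=4 HHGgBBMm=4 HHGgBbMM=8 HHGgBbMm=8 HHGgbbMM=4 HHGgbbMm=4 HHggBBMM=2 HHggBBMm=2 HHggBbMM=4 HHggBbMm=4 HHggbbMM=2 HHggbbMm=2 HhGGBBMM=4 HhGGBBMm=4 HhGGBbMM=8 HhGGBbMm=8 HhGGbbMM=4 HhGGbbMm=4 HhGgBBMM=8 HhGgBBMm=8 HhGgBbMM=16 HhGgBbMm=16 HhGgbbMM=8 HhGgbbMm=8 HhggBBMM=4 HhggBBMm=4 HhggBbMM=8 HhggBbMm=8 HhggbbMM=4 HhggbbMm=4 hhGGBBMM=2 hhGGBBMm=2 hhGGBbMM=4 hhGGBbMm=4 hhGGbbMM=2 hhGGbbMm=2 hhGgBBMM=4 hhGgBBMm=4 hhGgBbMM=8 hhGgBbMm=8 hhGgbbMM=4 hhGgbbMm=4 hhggBBMM=2 hhggBBMm=2 hhggBbMM=4 hhggBbMm=4 hhggbbMM=2 hhggbbMm=2
HHGGBBMM hits 2/256; gcd=2; 2÷2/256÷2 = 1/128

P(HHGGBBMM) = 1/128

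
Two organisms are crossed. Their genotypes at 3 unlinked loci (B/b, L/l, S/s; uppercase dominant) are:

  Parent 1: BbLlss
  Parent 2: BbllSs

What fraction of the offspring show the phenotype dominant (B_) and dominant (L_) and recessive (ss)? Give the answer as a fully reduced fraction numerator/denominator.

BbLlss gametes: BLs×2, Bls×2, bLs×2, bls×2
BbllSs gametes: BlS×2, Bls×2, blS×2, bls×2
BbLlss×BbllSs grid (8·8=64): BBLlSs=4 BBLlss=4 BBllSs=4 BBllss=4 BbLlSs=8 BbLlss=8 BbllSs=8 Bbllss=8 bbLlSs=4 bbLlss=4 bbllSs=4 bbllss=4
B_ L_ ss hits 12/64; gcd=4; 12÷4/64÷4 = 3/16

P(B_ L_ ss) = 3/16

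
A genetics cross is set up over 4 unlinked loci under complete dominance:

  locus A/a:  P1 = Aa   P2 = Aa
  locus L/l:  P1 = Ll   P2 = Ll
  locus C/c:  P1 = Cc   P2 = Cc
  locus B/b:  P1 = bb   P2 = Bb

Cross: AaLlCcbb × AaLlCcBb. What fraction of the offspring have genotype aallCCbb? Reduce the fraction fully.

P(aallCCbb) = 1/128

AaLlCcbb gametes: ALCb×2, ALcb×2, AlCb×2, Alcb×2, aLCb×2, aLcb×2, alCb×2, alcb×2
AaLlCcBb gametes: ALCB×1, ALCb×1, ALcB×1, ALcb×1, AlCB×1, AlCb×1, AlcB×1, Alcb×1, aLCB×1, aLCb×1, aLcB×1, aLcb×1, alCB×1, alCb×1, alcB×1, alcb×1
AaLlCcbb×AaLlCcBb grid (16·16=256): AALLCCBb=2 AALLCCbb=2 AALLCcBb=4 AALLCcbb=4 AALLccBb=2 AALLccbb=2 AALlCCBb=4 AALlCCbb=4 AALlCcBb=8 AALlCcbb=8 AALlccBb=4 AALlccbb=4 AAllCCBb=2 AAllCCbb=2 AAllCcBb=4 AAllCcbb=4 AAllccBb=2 AAllccbb=2 AaLLCCBb=4 AaLLCCbb=4 AaLLCcBb=8 AaLLCcbb=8 AaLLccBb=4 AaLLccbb=4 AaLlCCBb=8 AaLlCCbb=8 AaLlCcBb=16 AaLlCcbb=16 AaLlccBb=8 AaLlccbb=8 AallCCBb=4 AallCCbb=4 AallCcBb=8 AallCcbb=8 AallccBb=4 Aallccbb=4 aaLLCCBb=2 aaLLCCbb=2 aaLLCcBb=4 aaLLCcbb=4 aaLLccBb=2 aaLLccbb=2 aaLlCCBb=4 aaLlCCbb=4 aaLlCcBb=8 aaLlCcbb=8 aaLlccBb=4 aaLlccbb=4 aallCCBb=2 aallCCbb=2 aallCcBb=4 aallCcbb=4 aallccBb=2 aallccbb=2
aallCCbb hits 2/256; gcd=2; 2÷2/256÷2 = 1/128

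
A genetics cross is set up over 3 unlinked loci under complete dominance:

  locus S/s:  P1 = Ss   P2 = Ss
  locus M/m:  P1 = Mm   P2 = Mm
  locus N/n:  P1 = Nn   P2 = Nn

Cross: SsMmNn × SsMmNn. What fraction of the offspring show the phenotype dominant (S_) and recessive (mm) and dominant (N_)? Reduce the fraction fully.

SsMmNn gametes: SMN×1, SMn×1, SmN×1, Smn×1, sMN×1, sMn×1, smN×1, smn×1
SsMmNn gametes: SMN×1, SMn×1, SmN×1, Smn×1, sMN×1, sMn×1, smN×1, smn×1
SsMmNn×SsMmNn grid (8·8=64): SSMMNN=1 SSMMNn=2 SSMMnn=1 SSMmNN=2 SSMmNn=4 SSMmnn=2 SSmmNN=1 SSmmNn=2 SSmmnn=1 SsMMNN=2 SsMMNn=4 SsMMnn=2 SsMmNN=4 SsMmNn=8 SsMmnn=4 SsmmNN=2 SsmmNn=4 Ssmmnn=2 ssMMNN=1 ssMMNn=2 ssMMnn=1 ssMmNN=2 ssMmNn=4 ssMmnn=2 ssmmNN=1 ssmmNn=2 ssmmnn=1
S_ mm N_ hits 9/64; gcd=1; 9÷1/64÷1 = 9/64

P(S_ mm N_) = 9/64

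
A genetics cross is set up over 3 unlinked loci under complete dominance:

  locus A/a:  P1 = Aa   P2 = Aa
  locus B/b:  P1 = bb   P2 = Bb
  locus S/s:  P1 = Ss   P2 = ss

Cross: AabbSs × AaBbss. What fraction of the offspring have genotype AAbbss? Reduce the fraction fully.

P(AAbbss) = 1/16

AabbSs gametes: AbS×2, Abs×2, abS×2, abs×2
AaBbss gametes: ABs×2, Abs×2, aBs×2, abs×2
AabbSs×AaBbss grid (8·8=64): AABbSs=4 AABbss=4 AAbbSs=4 AAbbss=4 AaBbSs=8 AaBbss=8 AabbSs=8 Aabbss=8 aaBbSs=4 aaBbss=4 aabbSs=4 aabbss=4
AAbbss hits 4/64; gcd=4; 4÷4/64÷4 = 1/16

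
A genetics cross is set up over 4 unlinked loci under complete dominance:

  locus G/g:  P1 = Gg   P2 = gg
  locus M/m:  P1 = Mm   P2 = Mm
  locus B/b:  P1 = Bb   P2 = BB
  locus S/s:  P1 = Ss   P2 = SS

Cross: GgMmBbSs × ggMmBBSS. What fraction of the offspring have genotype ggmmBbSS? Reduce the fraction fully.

GgMmBbSs gametes: GMBS×1, GMBs×1, GMbS×1, GMbs×1, GmBS×1, GmBs×1, GmbS×1, Gmbs×1, gMBS×1, gMBs×1, gMbS×1, gMbs×1, gmBS×1, gmBs×1, gmbS×1, gmbs×1
ggMmBBSS gametes: gMBS×8, gmBS×8
GgMmBbSs×ggMmBBSS grid (16·16=256): GgMMBBSS=8 GgMMBBSs=8 GgMMBbSS=8 GgMMBbSs=8 GgMmBBSS=16 GgMmBBSs=16 GgMmBbSS=16 GgMmBbSs=16 GgmmBBSS=8 GgmmBBSs=8 GgmmBbSS=8 GgmmBbSs=8 ggMMBBSS=8 ggMMBBSs=8 ggMMBbSS=8 ggMMBbSs=8 ggMmBBSS=16 ggMmBBSs=16 ggMmBbSS=16 ggMmBbSs=16 ggmmBBSS=8 ggmmBBSs=8 ggmmBbSS=8 ggmmBbSs=8
ggmmBbSS hits 8/256; gcd=8; 8÷8/256÷8 = 1/32

P(ggmmBbSS) = 1/32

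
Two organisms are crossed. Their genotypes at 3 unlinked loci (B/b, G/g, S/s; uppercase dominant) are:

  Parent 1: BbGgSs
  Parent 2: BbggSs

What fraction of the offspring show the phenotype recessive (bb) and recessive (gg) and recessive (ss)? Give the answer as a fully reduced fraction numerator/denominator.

P(bb gg ss) = 1/32

BbGgSs gametes: BGS×1, BGs×1, BgS×1, Bgs×1, bGS×1, bGs×1, bgS×1, bgs×1
BbggSs gametes: BgS×2, Bgs×2, bgS×2, bgs×2
BbGgSs×BbggSs grid (8·8=64): BBGgSS=2 BBGgSs=4 BBGgss=2 BBggSS=2 BBggSs=4 BBggss=2 BbGgSS=4 BbGgSs=8 BbGgss=4 BbggSS=4 BbggSs=8 Bbggss=4 bbGgSS=2 bbGgSs=4 bbGgss=2 bbggSS=2 bbggSs=4 bbggss=2
bb gg ss hits 2/64; gcd=2; 2÷2/64÷2 = 1/32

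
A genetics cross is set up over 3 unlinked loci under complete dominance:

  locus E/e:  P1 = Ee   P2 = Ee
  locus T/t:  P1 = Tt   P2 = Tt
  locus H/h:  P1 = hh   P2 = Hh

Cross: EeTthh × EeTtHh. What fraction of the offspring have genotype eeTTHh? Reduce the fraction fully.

P(eeTTHh) = 1/32

EeTthh gametes: ETh×2, Eth×2, eTh×2, eth×2
EeTtHh gametes: ETH×1, ETh×1, EtH×1, Eth×1, eTH×1, eTh×1, etH×1, eth×1
EeTthh×EeTtHh grid (8·8=64): EETTHh=2 EETThh=2 EETtHh=4 EETthh=4 EEttHh=2 EEtthh=2 EeTTHh=4 EeTThh=4 EeTtHh=8 EeTthh=8 EettHh=4 Eetthh=4 eeTTHh=2 eeTThh=2 eeTtHh=4 eeTthh=4 eettHh=2 eetthh=2
eeTTHh hits 2/64; gcd=2; 2÷2/64÷2 = 1/32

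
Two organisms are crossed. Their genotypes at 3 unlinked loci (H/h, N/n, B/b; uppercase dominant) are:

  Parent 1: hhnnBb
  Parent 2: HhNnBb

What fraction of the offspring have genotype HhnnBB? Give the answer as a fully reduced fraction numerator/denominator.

P(HhnnBB) = 1/16

hhnnBb gametes: hnB×4, hnb×4
HhNnBb gametes: HNB×1, HNb×1, HnB×1, Hnb×1, hNB×1, hNb×1, hnB×1, hnb×1
hhnnBb×HhNnBb grid (8·8=64): HhNnBB=4 HhNnBb=8 HhNnbb=4 HhnnBB=4 HhnnBb=8 Hhnnbb=4 hhNnBB=4 hhNnBb=8 hhNnbb=4 hhnnBB=4 hhnnBb=8 hhnnbb=4
HhnnBB hits 4/64; gcd=4; 4÷4/64÷4 = 1/16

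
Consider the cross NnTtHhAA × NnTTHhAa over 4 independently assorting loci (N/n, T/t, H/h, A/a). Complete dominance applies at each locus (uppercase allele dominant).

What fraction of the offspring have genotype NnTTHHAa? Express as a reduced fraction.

NnTtHhAA gametes: NTHA×2, NThA×2, NtHA×2, NthA×2, nTHA×2, nThA×2, ntHA×2, nthA×2
NnTTHhAa gametes: NTHA×2, NTHa×2, NThA×2, NTha×2, nTHA×2, nTHa×2, nThA×2, nTha×2
NnTtHhAA×NnTTHhAa grid (16·16=256): NNTTHHAA=4 NNTTHHAa=4 NNTTHhAA=8 NNTTHhAa=8 NNTThhAA=4 NNTThhAa=4 NNTtHHAA=4 NNTtHHAa=4 NNTtHhAA=8 NNTtHhAa=8 NNTthhAA=4 NNTthhAa=4 NnTTHHAA=8 NnTTHHAa=8 NnTTHhAA=16 NnTTHhAa=16 NnTThhAA=8 NnTThhAa=8 NnTtHHAA=8 NnTtHHAa=8 NnTtHhAA=16 NnTtHhAa=16 NnTthhAA=8 NnTthhAa=8 nnTTHHAA=4 nnTTHHAa=4 nnTTHhAA=8 nnTTHhAa=8 nnTThhAA=4 nnTThhAa=4 nnTtHHAA=4 nnTtHHAa=4 nnTtHhAA=8 nnTtHhAa=8 nnTthhAA=4 nnTthhAa=4
NnTTHHAa hits 8/256; gcd=8; 8÷8/256÷8 = 1/32

P(NnTTHHAa) = 1/32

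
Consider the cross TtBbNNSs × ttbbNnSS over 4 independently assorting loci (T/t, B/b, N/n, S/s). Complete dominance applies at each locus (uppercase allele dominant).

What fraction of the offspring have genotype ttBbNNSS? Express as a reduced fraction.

P(ttBbNNSS) = 1/16

TtBbNNSs gametes: TBNS×2, TBNs×2, TbNS×2, TbNs×2, tBNS×2, tBNs×2, tbNS×2, tbNs×2
ttbbNnSS gametes: tbNS×8, tbnS×8
TtBbNNSs×ttbbNnSS grid (16·16=256): TtBbNNSS=16 TtBbNNSs=16 TtBbNnSS=16 TtBbNnSs=16 TtbbNNSS=16 TtbbNNSs=16 TtbbNnSS=16 TtbbNnSs=16 ttBbNNSS=16 ttBbNNSs=16 ttBbNnSS=16 ttBbNnSs=16 ttbbNNSS=16 ttbbNNSs=16 ttbbNnSS=16 ttbbNnSs=16
ttBbNNSS hits 16/256; gcd=16; 16÷16/256÷16 = 1/16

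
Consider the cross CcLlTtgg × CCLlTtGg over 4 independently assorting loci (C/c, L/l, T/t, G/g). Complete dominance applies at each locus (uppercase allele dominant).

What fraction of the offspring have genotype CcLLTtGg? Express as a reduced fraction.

CcLlTtgg gametes: CLTg×2, CLtg×2, ClTg×2, Cltg×2, cLTg×2, cLtg×2, clTg×2, cltg×2
CCLlTtGg gametes: CLTG×2, CLTg×2, CLtG×2, CLtg×2, ClTG×2, ClTg×2, CltG×2, Cltg×2
CcLlTtgg×CCLlTtGg grid (16·16=256): CCLLTTGg=4 CCLLTTgg=4 CCLLTtGg=8 CCLLTtgg=8 CCLLttGg=4 CCLLttgg=4 CCLlTTGg=8 CCLlTTgg=8 CCLlTtGg=16 CCLlTtgg=16 CCLlttGg=8 CCLlttgg=8 CCllTTGg=4 CCllTTgg=4 CCllTtGg=8 CCllTtgg=8 CCllttGg=4 CCllttgg=4 CcLLTTGg=4 CcLLTTgg=4 CcLLTtGg=8 CcLLTtgg=8 CcLLttGg=4 CcLLttgg=4 CcLlTTGg=8 CcLlTTgg=8 CcLlTtGg=16 CcLlTtgg=16 CcLlttGg=8 CcLlttgg=8 CcllTTGg=4 CcllTTgg=4 CcllTtGg=8 CcllTtgg=8 CcllttGg=4 Ccllttgg=4
CcLLTtGg hits 8/256; gcd=8; 8÷8/256÷8 = 1/32

P(CcLLTtGg) = 1/32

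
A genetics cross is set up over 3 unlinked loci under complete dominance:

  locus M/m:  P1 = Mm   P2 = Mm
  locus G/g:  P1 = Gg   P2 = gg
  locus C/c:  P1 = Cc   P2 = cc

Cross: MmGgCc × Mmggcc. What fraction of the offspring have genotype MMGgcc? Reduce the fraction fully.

P(MMGgcc) = 1/16

MmGgCc gametes: MGC×1, MGc×1, MgC×1, Mgc×1, mGC×1, mGc×1, mgC×1, mgc×1
Mmggcc gametes: Mgc×4, mgc×4
MmGgCc×Mmggcc grid (8·8=64): MMGgCc=4 MMGgcc=4 MMggCc=4 MMggcc=4 MmGgCc=8 MmGgcc=8 MmggCc=8 Mmggcc=8 mmGgCc=4 mmGgcc=4 mmggCc=4 mmggcc=4
MMGgcc hits 4/64; gcd=4; 4÷4/64÷4 = 1/16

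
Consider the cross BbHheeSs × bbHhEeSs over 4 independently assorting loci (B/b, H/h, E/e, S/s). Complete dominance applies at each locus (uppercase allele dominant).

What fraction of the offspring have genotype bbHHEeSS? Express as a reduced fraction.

BbHheeSs gametes: BHeS×2, BHes×2, BheS×2, Bhes×2, bHeS×2, bHes×2, bheS×2, bhes×2
bbHhEeSs gametes: bHES×2, bHEs×2, bHeS×2, bHes×2, bhES×2, bhEs×2, bheS×2, bhes×2
BbHheeSs×bbHhEeSs grid (16·16=256): BbHHEeSS=4 BbHHEeSs=8 BbHHEess=4 BbHHeeSS=4 BbHHeeSs=8 BbHHeess=4 BbHhEeSS=8 BbHhEeSs=16 BbHhEess=8 BbHheeSS=8 BbHheeSs=16 BbHheess=8 BbhhEeSS=4 BbhhEeSs=8 BbhhEess=4 BbhheeSS=4 BbhheeSs=8 Bbhheess=4 bbHHEeSS=4 bbHHEeSs=8 bbHHEess=4 bbHHeeSS=4 bbHHeeSs=8 bbHHeess=4 bbHhEeSS=8 bbHhEeSs=16 bbHhEess=8 bbHheeSS=8 bbHheeSs=16 bbHheess=8 bbhhEeSS=4 bbhhEeSs=8 bbhhEess=4 bbhheeSS=4 bbhheeSs=8 bbhheess=4
bbHHEeSS hits 4/256; gcd=4; 4÷4/256÷4 = 1/64

P(bbHHEeSS) = 1/64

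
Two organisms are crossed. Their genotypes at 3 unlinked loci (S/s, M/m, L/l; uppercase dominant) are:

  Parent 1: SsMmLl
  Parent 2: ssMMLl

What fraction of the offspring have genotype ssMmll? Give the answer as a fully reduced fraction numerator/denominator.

P(ssMmll) = 1/16

SsMmLl gametes: SML×1, SMl×1, SmL×1, Sml×1, sML×1, sMl×1, smL×1, sml×1
ssMMLl gametes: sML×4, sMl×4
SsMmLl×ssMMLl grid (8·8=64): SsMMLL=4 SsMMLl=8 SsMMll=4 SsMmLL=4 SsMmLl=8 SsMmll=4 ssMMLL=4 ssMMLl=8 ssMMll=4 ssMmLL=4 ssMmLl=8 ssMmll=4
ssMmll hits 4/64; gcd=4; 4÷4/64÷4 = 1/16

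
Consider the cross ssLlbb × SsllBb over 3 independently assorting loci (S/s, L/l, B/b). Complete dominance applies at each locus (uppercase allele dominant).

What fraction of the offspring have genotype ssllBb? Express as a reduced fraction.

ssLlbb gametes: sLb×4, slb×4
SsllBb gametes: SlB×2, Slb×2, slB×2, slb×2
ssLlbb×SsllBb grid (8·8=64): SsLlBb=8 SsLlbb=8 SsllBb=8 Ssllbb=8 ssLlBb=8 ssLlbb=8 ssllBb=8 ssllbb=8
ssllBb hits 8/64; gcd=8; 8÷8/64÷8 = 1/8

P(ssllBb) = 1/8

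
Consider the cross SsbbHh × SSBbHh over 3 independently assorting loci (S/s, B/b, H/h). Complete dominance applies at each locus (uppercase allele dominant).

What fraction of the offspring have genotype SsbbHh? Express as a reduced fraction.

P(SsbbHh) = 1/8

SsbbHh gametes: SbH×2, Sbh×2, sbH×2, sbh×2
SSBbHh gametes: SBH×2, SBh×2, SbH×2, Sbh×2
SsbbHh×SSBbHh grid (8·8=64): SSBbHH=4 SSBbHh=8 SSBbhh=4 SSbbHH=4 SSbbHh=8 SSbbhh=4 SsBbHH=4 SsBbHh=8 SsBbhh=4 SsbbHH=4 SsbbHh=8 Ssbbhh=4
SsbbHh hits 8/64; gcd=8; 8÷8/64÷8 = 1/8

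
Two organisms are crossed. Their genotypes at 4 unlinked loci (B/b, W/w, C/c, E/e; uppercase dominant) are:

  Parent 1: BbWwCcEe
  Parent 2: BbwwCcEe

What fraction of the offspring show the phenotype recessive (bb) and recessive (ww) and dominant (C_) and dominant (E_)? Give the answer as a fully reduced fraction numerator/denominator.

P(bb ww C_ E_) = 9/128

BbWwCcEe gametes: BWCE×1, BWCe×1, BWcE×1, BWce×1, BwCE×1, BwCe×1, BwcE×1, Bwce×1, bWCE×1, bWCe×1, bWcE×1, bWce×1, bwCE×1, bwCe×1, bwcE×1, bwce×1
BbwwCcEe gametes: BwCE×2, BwCe×2, BwcE×2, Bwce×2, bwCE×2, bwCe×2, bwcE×2, bwce×2
BbWwCcEe×BbwwCcEe grid (16·16=256): BBWwCCEE=2 BBWwCCEe=4 BBWwCCee=2 BBWwCcEE=4 BBWwCcEe=8 BBWwCcee=4 BBWwccEE=2 BBWwccEe=4 BBWwccee=2 BBwwCCEE=2 BBwwCCEe=4 BBwwCCee=2 BBwwCcEE=4 BBwwCcEe=8 BBwwCcee=4 BBwwccEE=2 BBwwccEe=4 BBwwccee=2 BbWwCCEE=4 BbWwCCEe=8 BbWwCCee=4 BbWwCcEE=8 BbWwCcEe=16 BbWwCcee=8 BbWwccEE=4 BbWwccEe=8 BbWwccee=4 BbwwCCEE=4 BbwwCCEe=8 BbwwCCee=4 BbwwCcEE=8 BbwwCcEe=16 BbwwCcee=8 BbwwccEE=4 BbwwccEe=8 Bbwwccee=4 bbWwCCEE=2 bbWwCCEe=4 bbWwCCee=2 bbWwCcEE=4 bbWwCcEe=8 bbWwCcee=4 bbWwccEE=2 bbWwccEe=4 bbWwccee=2 bbwwCCEE=2 bbwwCCEe=4 bbwwCCee=2 bbwwCcEE=4 bbwwCcEe=8 bbwwCcee=4 bbwwccEE=2 bbwwccEe=4 bbwwccee=2
bb ww C_ E_ hits 18/256; gcd=2; 18÷2/256÷2 = 9/128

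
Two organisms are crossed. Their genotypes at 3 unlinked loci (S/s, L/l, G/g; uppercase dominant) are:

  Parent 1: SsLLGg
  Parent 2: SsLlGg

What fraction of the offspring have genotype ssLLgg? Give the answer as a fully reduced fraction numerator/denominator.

SsLLGg gametes: SLG×2, SLg×2, sLG×2, sLg×2
SsLlGg gametes: SLG×1, SLg×1, SlG×1, Slg×1, sLG×1, sLg×1, slG×1, slg×1
SsLLGg×SsLlGg grid (8·8=64): SSLLGG=2 SSLLGg=4 SSLLgg=2 SSLlGG=2 SSLlGg=4 SSLlgg=2 SsLLGG=4 SsLLGg=8 SsLLgg=4 SsLlGG=4 SsLlGg=8 SsLlgg=4 ssLLGG=2 ssLLGg=4 ssLLgg=2 ssLlGG=2 ssLlGg=4 ssLlgg=2
ssLLgg hits 2/64; gcd=2; 2÷2/64÷2 = 1/32

P(ssLLgg) = 1/32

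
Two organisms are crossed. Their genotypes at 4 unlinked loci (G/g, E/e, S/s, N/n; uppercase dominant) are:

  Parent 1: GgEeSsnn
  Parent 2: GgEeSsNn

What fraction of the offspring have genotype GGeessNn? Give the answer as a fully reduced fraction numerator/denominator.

P(GGeessNn) = 1/128

GgEeSsnn gametes: GESn×2, GEsn×2, GeSn×2, Gesn×2, gESn×2, gEsn×2, geSn×2, gesn×2
GgEeSsNn gametes: GESN×1, GESn×1, GEsN×1, GEsn×1, GeSN×1, GeSn×1, GesN×1, Gesn×1, gESN×1, gESn×1, gEsN×1, gEsn×1, geSN×1, geSn×1, gesN×1, gesn×1
GgEeSsnn×GgEeSsNn grid (16·16=256): GGEESSNn=2 GGEESSnn=2 GGEESsNn=4 GGEESsnn=4 GGEEssNn=2 GGEEssnn=2 GGEeSSNn=4 GGEeSSnn=4 GGEeSsNn=8 GGEeSsnn=8 GGEessNn=4 GGEessnn=4 GGeeSSNn=2 GGeeSSnn=2 GGeeSsNn=4 GGeeSsnn=4 GGeessNn=2 GGeessnn=2 GgEESSNn=4 GgEESSnn=4 GgEESsNn=8 GgEESsnn=8 GgEEssNn=4 GgEEssnn=4 GgEeSSNn=8 GgEeSSnn=8 GgEeSsNn=16 GgEeSsnn=16 GgEessNn=8 GgEessnn=8 GgeeSSNn=4 GgeeSSnn=4 GgeeSsNn=8 GgeeSsnn=8 GgeessNn=4 Ggeessnn=4 ggEESSNn=2 ggEESSnn=2 ggEESsNn=4 ggEESsnn=4 ggEEssNn=2 ggEEssnn=2 ggEeSSNn=4 ggEeSSnn=4 ggEeSsNn=8 ggEeSsnn=8 ggEessNn=4 ggEessnn=4 ggeeSSNn=2 ggeeSSnn=2 ggeeSsNn=4 ggeeSsnn=4 ggeessNn=2 ggeessnn=2
GGeessNn hits 2/256; gcd=2; 2÷2/256÷2 = 1/128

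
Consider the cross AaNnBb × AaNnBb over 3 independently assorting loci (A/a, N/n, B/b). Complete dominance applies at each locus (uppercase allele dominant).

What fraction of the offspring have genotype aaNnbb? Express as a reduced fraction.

P(aaNnbb) = 1/32

AaNnBb gametes: ANB×1, ANb×1, AnB×1, Anb×1, aNB×1, aNb×1, anB×1, anb×1
AaNnBb gametes: ANB×1, ANb×1, AnB×1, Anb×1, aNB×1, aNb×1, anB×1, anb×1
AaNnBb×AaNnBb grid (8·8=64): AANNBB=1 AANNBb=2 AANNbb=1 AANnBB=2 AANnBb=4 AANnbb=2 AAnnBB=1 AAnnBb=2 AAnnbb=1 AaNNBB=2 AaNNBb=4 AaNNbb=2 AaNnBB=4 AaNnBb=8 AaNnbb=4 AannBB=2 AannBb=4 Aannbb=2 aaNNBB=1 aaNNBb=2 aaNNbb=1 aaNnBB=2 aaNnBb=4 aaNnbb=2 aannBB=1 aannBb=2 aannbb=1
aaNnbb hits 2/64; gcd=2; 2÷2/64÷2 = 1/32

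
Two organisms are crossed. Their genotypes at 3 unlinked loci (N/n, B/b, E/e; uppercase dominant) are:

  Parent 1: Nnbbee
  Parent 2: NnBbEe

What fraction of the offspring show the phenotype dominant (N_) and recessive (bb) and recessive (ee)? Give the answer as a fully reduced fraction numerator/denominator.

P(N_ bb ee) = 3/16

Nnbbee gametes: Nbe×4, nbe×4
NnBbEe gametes: NBE×1, NBe×1, NbE×1, Nbe×1, nBE×1, nBe×1, nbE×1, nbe×1
Nnbbee×NnBbEe grid (8·8=64): NNBbEe=4 NNBbee=4 NNbbEe=4 NNbbee=4 NnBbEe=8 NnBbee=8 NnbbEe=8 Nnbbee=8 nnBbEe=4 nnBbee=4 nnbbEe=4 nnbbee=4
N_ bb ee hits 12/64; gcd=4; 12÷4/64÷4 = 3/16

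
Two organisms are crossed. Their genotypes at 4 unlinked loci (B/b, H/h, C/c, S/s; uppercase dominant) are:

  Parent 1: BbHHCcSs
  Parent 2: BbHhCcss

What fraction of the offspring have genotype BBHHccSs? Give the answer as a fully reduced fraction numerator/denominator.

BbHHCcSs gametes: BHCS×2, BHCs×2, BHcS×2, BHcs×2, bHCS×2, bHCs×2, bHcS×2, bHcs×2
BbHhCcss gametes: BHCs×2, BHcs×2, BhCs×2, Bhcs×2, bHCs×2, bHcs×2, bhCs×2, bhcs×2
BbHHCcSs×BbHhCcss grid (16·16=256): BBHHCCSs=4 BBHHCCss=4 BBHHCcSs=8 BBHHCcss=8 BBHHccSs=4 BBHHccss=4 BBHhCCSs=4 BBHhCCss=4 BBHhCcSs=8 BBHhCcss=8 BBHhccSs=4 BBHhccss=4 BbHHCCSs=8 BbHHCCss=8 BbHHCcSs=16 BbHHCcss=16 BbHHccSs=8 BbHHccss=8 BbHhCCSs=8 BbHhCCss=8 BbHhCcSs=16 BbHhCcss=16 BbHhccSs=8 BbHhccss=8 bbHHCCSs=4 bbHHCCss=4 bbHHCcSs=8 bbHHCcss=8 bbHHccSs=4 bbHHccss=4 bbHhCCSs=4 bbHhCCss=4 bbHhCcSs=8 bbHhCcss=8 bbHhccSs=4 bbHhccss=4
BBHHccSs hits 4/256; gcd=4; 4÷4/256÷4 = 1/64

P(BBHHccSs) = 1/64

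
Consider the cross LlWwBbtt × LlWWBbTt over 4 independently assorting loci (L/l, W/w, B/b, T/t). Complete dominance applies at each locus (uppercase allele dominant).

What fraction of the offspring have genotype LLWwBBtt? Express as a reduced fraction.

P(LLWwBBtt) = 1/64

LlWwBbtt gametes: LWBt×2, LWbt×2, LwBt×2, Lwbt×2, lWBt×2, lWbt×2, lwBt×2, lwbt×2
LlWWBbTt gametes: LWBT×2, LWBt×2, LWbT×2, LWbt×2, lWBT×2, lWBt×2, lWbT×2, lWbt×2
LlWwBbtt×LlWWBbTt grid (16·16=256): LLWWBBTt=4 LLWWBBtt=4 LLWWBbTt=8 LLWWBbtt=8 LLWWbbTt=4 LLWWbbtt=4 LLWwBBTt=4 LLWwBBtt=4 LLWwBbTt=8 LLWwBbtt=8 LLWwbbTt=4 LLWwbbtt=4 LlWWBBTt=8 LlWWBBtt=8 LlWWBbTt=16 LlWWBbtt=16 LlWWbbTt=8 LlWWbbtt=8 LlWwBBTt=8 LlWwBBtt=8 LlWwBbTt=16 LlWwBbtt=16 LlWwbbTt=8 LlWwbbtt=8 llWWBBTt=4 llWWBBtt=4 llWWBbTt=8 llWWBbtt=8 llWWbbTt=4 llWWbbtt=4 llWwBBTt=4 llWwBBtt=4 llWwBbTt=8 llWwBbtt=8 llWwbbTt=4 llWwbbtt=4
LLWwBBtt hits 4/256; gcd=4; 4÷4/256÷4 = 1/64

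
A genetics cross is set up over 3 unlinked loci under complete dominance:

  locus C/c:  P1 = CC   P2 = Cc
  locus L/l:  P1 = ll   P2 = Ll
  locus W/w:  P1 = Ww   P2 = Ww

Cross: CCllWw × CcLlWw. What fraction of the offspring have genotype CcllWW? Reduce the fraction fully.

P(CcllWW) = 1/16

CCllWw gametes: ClW×4, Clw×4
CcLlWw gametes: CLW×1, CLw×1, ClW×1, Clw×1, cLW×1, cLw×1, clW×1, clw×1
CCllWw×CcLlWw grid (8·8=64): CCLlWW=4 CCLlWw=8 CCLlww=4 CCllWW=4 CCllWw=8 CCllww=4 CcLlWW=4 CcLlWw=8 CcLlww=4 CcllWW=4 CcllWw=8 Ccllww=4
CcllWW hits 4/64; gcd=4; 4÷4/64÷4 = 1/16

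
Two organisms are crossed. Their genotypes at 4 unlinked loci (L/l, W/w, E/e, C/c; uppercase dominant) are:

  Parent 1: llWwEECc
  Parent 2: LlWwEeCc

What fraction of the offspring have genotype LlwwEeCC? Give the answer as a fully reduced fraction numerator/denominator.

P(LlwwEeCC) = 1/64

llWwEECc gametes: lWEC×4, lWEc×4, lwEC×4, lwEc×4
LlWwEeCc gametes: LWEC×1, LWEc×1, LWeC×1, LWec×1, LwEC×1, LwEc×1, LweC×1, Lwec×1, lWEC×1, lWEc×1, lWeC×1, lWec×1, lwEC×1, lwEc×1, lweC×1, lwec×1
llWwEECc×LlWwEeCc grid (16·16=256): LlWWEECC=4 LlWWEECc=8 LlWWEEcc=4 LlWWEeCC=4 LlWWEeCc=8 LlWWEecc=4 LlWwEECC=8 LlWwEECc=16 LlWwEEcc=8 LlWwEeCC=8 LlWwEeCc=16 LlWwEecc=8 LlwwEECC=4 LlwwEECc=8 LlwwEEcc=4 LlwwEeCC=4 LlwwEeCc=8 LlwwEecc=4 llWWEECC=4 llWWEECc=8 llWWEEcc=4 llWWEeCC=4 llWWEeCc=8 llWWEecc=4 llWwEECC=8 llWwEECc=16 llWwEEcc=8 llWwEeCC=8 llWwEeCc=16 llWwEecc=8 llwwEECC=4 llwwEECc=8 llwwEEcc=4 llwwEeCC=4 llwwEeCc=8 llwwEecc=4
LlwwEeCC hits 4/256; gcd=4; 4÷4/256÷4 = 1/64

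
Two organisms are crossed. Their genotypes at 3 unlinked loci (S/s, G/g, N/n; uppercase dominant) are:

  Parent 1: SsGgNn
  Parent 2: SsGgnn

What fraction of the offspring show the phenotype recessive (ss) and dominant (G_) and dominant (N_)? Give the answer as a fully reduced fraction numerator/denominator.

SsGgNn gametes: SGN×1, SGn×1, SgN×1, Sgn×1, sGN×1, sGn×1, sgN×1, sgn×1
SsGgnn gametes: SGn×2, Sgn×2, sGn×2, sgn×2
SsGgNn×SsGgnn grid (8·8=64): SSGGNn=2 SSGGnn=2 SSGgNn=4 SSGgnn=4 SSggNn=2 SSggnn=2 SsGGNn=4 SsGGnn=4 SsGgNn=8 SsGgnn=8 SsggNn=4 Ssggnn=4 ssGGNn=2 ssGGnn=2 ssGgNn=4 ssGgnn=4 ssggNn=2 ssggnn=2
ss G_ N_ hits 6/64; gcd=2; 6÷2/64÷2 = 3/32

P(ss G_ N_) = 3/32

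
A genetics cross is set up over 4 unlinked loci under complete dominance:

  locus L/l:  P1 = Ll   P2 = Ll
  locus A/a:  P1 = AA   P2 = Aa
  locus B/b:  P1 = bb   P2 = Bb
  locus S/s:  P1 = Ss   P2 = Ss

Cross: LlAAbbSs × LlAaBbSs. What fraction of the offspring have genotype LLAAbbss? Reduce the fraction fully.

LlAAbbSs gametes: LAbS×4, LAbs×4, lAbS×4, lAbs×4
LlAaBbSs gametes: LABS×1, LABs×1, LAbS×1, LAbs×1, LaBS×1, LaBs×1, LabS×1, Labs×1, lABS×1, lABs×1, lAbS×1, lAbs×1, laBS×1, laBs×1, labS×1, labs×1
LlAAbbSs×LlAaBbSs grid (16·16=256): LLAABbSS=4 LLAABbSs=8 LLAABbss=4 LLAAbbSS=4 LLAAbbSs=8 LLAAbbss=4 LLAaBbSS=4 LLAaBbSs=8 LLAaBbss=4 LLAabbSS=4 LLAabbSs=8 LLAabbss=4 LlAABbSS=8 LlAABbSs=16 LlAABbss=8 LlAAbbSS=8 LlAAbbSs=16 LlAAbbss=8 LlAaBbSS=8 LlAaBbSs=16 LlAaBbss=8 LlAabbSS=8 LlAabbSs=16 LlAabbss=8 llAABbSS=4 llAABbSs=8 llAABbss=4 llAAbbSS=4 llAAbbSs=8 llAAbbss=4 llAaBbSS=4 llAaBbSs=8 llAaBbss=4 llAabbSS=4 llAabbSs=8 llAabbss=4
LLAAbbss hits 4/256; gcd=4; 4÷4/256÷4 = 1/64

P(LLAAbbss) = 1/64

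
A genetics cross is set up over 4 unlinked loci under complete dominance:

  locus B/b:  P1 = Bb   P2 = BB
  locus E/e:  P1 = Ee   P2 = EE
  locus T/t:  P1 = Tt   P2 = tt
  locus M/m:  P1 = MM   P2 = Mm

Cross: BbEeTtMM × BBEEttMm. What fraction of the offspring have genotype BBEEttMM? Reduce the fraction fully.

BbEeTtMM gametes: BETM×2, BEtM×2, BeTM×2, BetM×2, bETM×2, bEtM×2, beTM×2, betM×2
BBEEttMm gametes: BEtM×8, BEtm×8
BbEeTtMM×BBEEttMm grid (16·16=256): BBEETtMM=16 BBEETtMm=16 BBEEttMM=16 BBEEttMm=16 BBEeTtMM=16 BBEeTtMm=16 BBEettMM=16 BBEettMm=16 BbEETtMM=16 BbEETtMm=16 BbEEttMM=16 BbEEttMm=16 BbEeTtMM=16 BbEeTtMm=16 BbEettMM=16 BbEettMm=16
BBEEttMM hits 16/256; gcd=16; 16÷16/256÷16 = 1/16

P(BBEEttMM) = 1/16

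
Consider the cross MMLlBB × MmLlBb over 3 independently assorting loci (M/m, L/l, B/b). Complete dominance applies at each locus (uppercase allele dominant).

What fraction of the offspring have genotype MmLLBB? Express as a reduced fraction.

P(MmLLBB) = 1/16

MMLlBB gametes: MLB×4, MlB×4
MmLlBb gametes: MLB×1, MLb×1, MlB×1, Mlb×1, mLB×1, mLb×1, mlB×1, mlb×1
MMLlBB×MmLlBb grid (8·8=64): MMLLBB=4 MMLLBb=4 MMLlBB=8 MMLlBb=8 MMllBB=4 MMllBb=4 MmLLBB=4 MmLLBb=4 MmLlBB=8 MmLlBb=8 MmllBB=4 MmllBb=4
MmLLBB hits 4/64; gcd=4; 4÷4/64÷4 = 1/16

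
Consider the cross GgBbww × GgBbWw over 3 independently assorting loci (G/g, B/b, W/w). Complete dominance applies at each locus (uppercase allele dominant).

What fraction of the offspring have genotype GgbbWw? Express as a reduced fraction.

P(GgbbWw) = 1/16

GgBbww gametes: GBw×2, Gbw×2, gBw×2, gbw×2
GgBbWw gametes: GBW×1, GBw×1, GbW×1, Gbw×1, gBW×1, gBw×1, gbW×1, gbw×1
GgBbww×GgBbWw grid (8·8=64): GGBBWw=2 GGBBww=2 GGBbWw=4 GGBbww=4 GGbbWw=2 GGbbww=2 GgBBWw=4 GgBBww=4 GgBbWw=8 GgBbww=8 GgbbWw=4 Ggbbww=4 ggBBWw=2 ggBBww=2 ggBbWw=4 ggBbww=4 ggbbWw=2 ggbbww=2
GgbbWw hits 4/64; gcd=4; 4÷4/64÷4 = 1/16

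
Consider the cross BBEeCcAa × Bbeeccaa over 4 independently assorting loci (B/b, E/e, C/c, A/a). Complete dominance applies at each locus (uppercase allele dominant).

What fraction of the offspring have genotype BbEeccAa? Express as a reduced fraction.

BBEeCcAa gametes: BECA×2, BECa×2, BEcA×2, BEca×2, BeCA×2, BeCa×2, BecA×2, Beca×2
Bbeeccaa gametes: Beca×8, beca×8
BBEeCcAa×Bbeeccaa grid (16·16=256): BBEeCcAa=16 BBEeCcaa=16 BBEeccAa=16 BBEeccaa=16 BBeeCcAa=16 BBeeCcaa=16 BBeeccAa=16 BBeeccaa=16 BbEeCcAa=16 BbEeCcaa=16 BbEeccAa=16 BbEeccaa=16 BbeeCcAa=16 BbeeCcaa=16 BbeeccAa=16 Bbeeccaa=16
BbEeccAa hits 16/256; gcd=16; 16÷16/256÷16 = 1/16

P(BbEeccAa) = 1/16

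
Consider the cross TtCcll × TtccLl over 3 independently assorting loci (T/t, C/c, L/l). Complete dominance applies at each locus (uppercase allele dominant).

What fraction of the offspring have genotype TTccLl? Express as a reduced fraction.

TtCcll gametes: TCl×2, Tcl×2, tCl×2, tcl×2
TtccLl gametes: TcL×2, Tcl×2, tcL×2, tcl×2
TtCcll×TtccLl grid (8·8=64): TTCcLl=4 TTCcll=4 TTccLl=4 TTccll=4 TtCcLl=8 TtCcll=8 TtccLl=8 Ttccll=8 ttCcLl=4 ttCcll=4 ttccLl=4 ttccll=4
TTccLl hits 4/64; gcd=4; 4÷4/64÷4 = 1/16

P(TTccLl) = 1/16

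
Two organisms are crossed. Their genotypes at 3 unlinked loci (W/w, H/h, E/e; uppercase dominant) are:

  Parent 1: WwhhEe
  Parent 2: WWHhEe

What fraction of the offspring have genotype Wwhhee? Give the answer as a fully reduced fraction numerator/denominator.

P(Wwhhee) = 1/16

WwhhEe gametes: WhE×2, Whe×2, whE×2, whe×2
WWHhEe gametes: WHE×2, WHe×2, WhE×2, Whe×2
WwhhEe×WWHhEe grid (8·8=64): WWHhEE=4 WWHhEe=8 WWHhee=4 WWhhEE=4 WWhhEe=8 WWhhee=4 WwHhEE=4 WwHhEe=8 WwHhee=4 WwhhEE=4 WwhhEe=8 Wwhhee=4
Wwhhee hits 4/64; gcd=4; 4÷4/64÷4 = 1/16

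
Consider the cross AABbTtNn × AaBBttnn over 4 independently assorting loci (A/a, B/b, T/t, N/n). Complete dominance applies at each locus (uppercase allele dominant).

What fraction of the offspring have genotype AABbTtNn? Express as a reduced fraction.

AABbTtNn gametes: ABTN×2, ABTn×2, ABtN×2, ABtn×2, AbTN×2, AbTn×2, AbtN×2, Abtn×2
AaBBttnn gametes: ABtn×8, aBtn×8
AABbTtNn×AaBBttnn grid (16·16=256): AABBTtNn=16 AABBTtnn=16 AABBttNn=16 AABBttnn=16 AABbTtNn=16 AABbTtnn=16 AABbttNn=16 AABbttnn=16 AaBBTtNn=16 AaBBTtnn=16 AaBBttNn=16 AaBBttnn=16 AaBbTtNn=16 AaBbTtnn=16 AaBbttNn=16 AaBbttnn=16
AABbTtNn hits 16/256; gcd=16; 16÷16/256÷16 = 1/16

P(AABbTtNn) = 1/16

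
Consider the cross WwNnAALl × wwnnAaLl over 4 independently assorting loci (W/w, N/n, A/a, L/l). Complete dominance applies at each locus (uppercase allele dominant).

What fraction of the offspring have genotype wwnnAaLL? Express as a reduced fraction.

P(wwnnAaLL) = 1/32

WwNnAALl gametes: WNAL×2, WNAl×2, WnAL×2, WnAl×2, wNAL×2, wNAl×2, wnAL×2, wnAl×2
wwnnAaLl gametes: wnAL×4, wnAl×4, wnaL×4, wnal×4
WwNnAALl×wwnnAaLl grid (16·16=256): WwNnAALL=8 WwNnAALl=16 WwNnAAll=8 WwNnAaLL=8 WwNnAaLl=16 WwNnAall=8 WwnnAALL=8 WwnnAALl=16 WwnnAAll=8 WwnnAaLL=8 WwnnAaLl=16 WwnnAall=8 wwNnAALL=8 wwNnAALl=16 wwNnAAll=8 wwNnAaLL=8 wwNnAaLl=16 wwNnAall=8 wwnnAALL=8 wwnnAALl=16 wwnnAAll=8 wwnnAaLL=8 wwnnAaLl=16 wwnnAall=8
wwnnAaLL hits 8/256; gcd=8; 8÷8/256÷8 = 1/32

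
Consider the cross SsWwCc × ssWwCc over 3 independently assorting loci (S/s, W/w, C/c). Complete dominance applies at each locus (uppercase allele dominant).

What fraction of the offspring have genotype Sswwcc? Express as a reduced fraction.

P(Sswwcc) = 1/32

SsWwCc gametes: SWC×1, SWc×1, SwC×1, Swc×1, sWC×1, sWc×1, swC×1, swc×1
ssWwCc gametes: sWC×2, sWc×2, swC×2, swc×2
SsWwCc×ssWwCc grid (8·8=64): SsWWCC=2 SsWWCc=4 SsWWcc=2 SsWwCC=4 SsWwCc=8 SsWwcc=4 SswwCC=2 SswwCc=4 Sswwcc=2 ssWWCC=2 ssWWCc=4 ssWWcc=2 ssWwCC=4 ssWwCc=8 ssWwcc=4 sswwCC=2 sswwCc=4 sswwcc=2
Sswwcc hits 2/64; gcd=2; 2÷2/64÷2 = 1/32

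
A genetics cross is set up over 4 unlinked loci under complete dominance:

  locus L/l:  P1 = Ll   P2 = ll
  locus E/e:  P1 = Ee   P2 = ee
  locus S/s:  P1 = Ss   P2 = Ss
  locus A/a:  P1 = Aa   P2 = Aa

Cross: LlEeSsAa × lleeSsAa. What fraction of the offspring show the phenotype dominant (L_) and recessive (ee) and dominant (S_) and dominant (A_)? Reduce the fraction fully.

LlEeSsAa gametes: LESA×1, LESa×1, LEsA×1, LEsa×1, LeSA×1, LeSa×1, LesA×1, Lesa×1, lESA×1, lESa×1, lEsA×1, lEsa×1, leSA×1, leSa×1, lesA×1, lesa×1
lleeSsAa gametes: leSA×4, leSa×4, lesA×4, lesa×4
LlEeSsAa×lleeSsAa grid (16·16=256): LlEeSSAA=4 LlEeSSAa=8 LlEeSSaa=4 LlEeSsAA=8 LlEeSsAa=16 LlEeSsaa=8 LlEessAA=4 LlEessAa=8 LlEessaa=4 LleeSSAA=4 LleeSSAa=8 LleeSSaa=4 LleeSsAA=8 LleeSsAa=16 LleeSsaa=8 LleessAA=4 LleessAa=8 Lleessaa=4 llEeSSAA=4 llEeSSAa=8 llEeSSaa=4 llEeSsAA=8 llEeSsAa=16 llEeSsaa=8 llEessAA=4 llEessAa=8 llEessaa=4 lleeSSAA=4 lleeSSAa=8 lleeSSaa=4 lleeSsAA=8 lleeSsAa=16 lleeSsaa=8 lleessAA=4 lleessAa=8 lleessaa=4
L_ ee S_ A_ hits 36/256; gcd=4; 36÷4/256÷4 = 9/64

P(L_ ee S_ A_) = 9/64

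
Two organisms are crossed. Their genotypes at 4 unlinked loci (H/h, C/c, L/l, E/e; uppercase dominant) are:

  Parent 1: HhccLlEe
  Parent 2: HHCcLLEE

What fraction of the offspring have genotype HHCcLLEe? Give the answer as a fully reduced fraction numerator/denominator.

HhccLlEe gametes: HcLE×2, HcLe×2, HclE×2, Hcle×2, hcLE×2, hcLe×2, hclE×2, hcle×2
HHCcLLEE gametes: HCLE×8, HcLE×8
HhccLlEe×HHCcLLEE grid (16·16=256): HHCcLLEE=16 HHCcLLEe=16 HHCcLlEE=16 HHCcLlEe=16 HHccLLEE=16 HHccLLEe=16 HHccLlEE=16 HHccLlEe=16 HhCcLLEE=16 HhCcLLEe=16 HhCcLlEE=16 HhCcLlEe=16 HhccLLEE=16 HhccLLEe=16 HhccLlEE=16 HhccLlEe=16
HHCcLLEe hits 16/256; gcd=16; 16÷16/256÷16 = 1/16

P(HHCcLLEe) = 1/16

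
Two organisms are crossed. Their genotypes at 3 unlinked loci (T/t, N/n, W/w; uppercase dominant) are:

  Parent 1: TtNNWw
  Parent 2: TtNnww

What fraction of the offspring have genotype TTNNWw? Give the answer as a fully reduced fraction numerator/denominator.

P(TTNNWw) = 1/16

TtNNWw gametes: TNW×2, TNw×2, tNW×2, tNw×2
TtNnww gametes: TNw×2, Tnw×2, tNw×2, tnw×2
TtNNWw×TtNnww grid (8·8=64): TTNNWw=4 TTNNww=4 TTNnWw=4 TTNnww=4 TtNNWw=8 TtNNww=8 TtNnWw=8 TtNnww=8 ttNNWw=4 ttNNww=4 ttNnWw=4 ttNnww=4
TTNNWw hits 4/64; gcd=4; 4÷4/64÷4 = 1/16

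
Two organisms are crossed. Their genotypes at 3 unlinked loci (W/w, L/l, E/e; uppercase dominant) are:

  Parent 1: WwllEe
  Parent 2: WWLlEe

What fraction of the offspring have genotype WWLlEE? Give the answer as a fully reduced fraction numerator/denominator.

WwllEe gametes: WlE×2, Wle×2, wlE×2, wle×2
WWLlEe gametes: WLE×2, WLe×2, WlE×2, Wle×2
WwllEe×WWLlEe grid (8·8=64): WWLlEE=4 WWLlEe=8 WWLlee=4 WWllEE=4 WWllEe=8 WWllee=4 WwLlEE=4 WwLlEe=8 WwLlee=4 WwllEE=4 WwllEe=8 Wwllee=4
WWLlEE hits 4/64; gcd=4; 4÷4/64÷4 = 1/16

P(WWLlEE) = 1/16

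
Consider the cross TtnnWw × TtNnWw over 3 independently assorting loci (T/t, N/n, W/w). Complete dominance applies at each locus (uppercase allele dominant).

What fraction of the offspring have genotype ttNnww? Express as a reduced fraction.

P(ttNnww) = 1/32

TtnnWw gametes: TnW×2, Tnw×2, tnW×2, tnw×2
TtNnWw gametes: TNW×1, TNw×1, TnW×1, Tnw×1, tNW×1, tNw×1, tnW×1, tnw×1
TtnnWw×TtNnWw grid (8·8=64): TTNnWW=2 TTNnWw=4 TTNnww=2 TTnnWW=2 TTnnWw=4 TTnnww=2 TtNnWW=4 TtNnWw=8 TtNnww=4 TtnnWW=4 TtnnWw=8 Ttnnww=4 ttNnWW=2 ttNnWw=4 ttNnww=2 ttnnWW=2 ttnnWw=4 ttnnww=2
ttNnww hits 2/64; gcd=2; 2÷2/64÷2 = 1/32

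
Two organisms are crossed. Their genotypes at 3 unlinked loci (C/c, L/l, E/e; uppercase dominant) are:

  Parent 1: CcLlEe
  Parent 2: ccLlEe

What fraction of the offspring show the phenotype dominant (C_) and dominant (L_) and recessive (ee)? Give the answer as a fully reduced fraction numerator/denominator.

P(C_ L_ ee) = 3/32

CcLlEe gametes: CLE×1, CLe×1, ClE×1, Cle×1, cLE×1, cLe×1, clE×1, cle×1
ccLlEe gametes: cLE×2, cLe×2, clE×2, cle×2
CcLlEe×ccLlEe grid (8·8=64): CcLLEE=2 CcLLEe=4 CcLLee=2 CcLlEE=4 CcLlEe=8 CcLlee=4 CcllEE=2 CcllEe=4 Ccllee=2 ccLLEE=2 ccLLEe=4 ccLLee=2 ccLlEE=4 ccLlEe=8 ccLlee=4 ccllEE=2 ccllEe=4 ccllee=2
C_ L_ ee hits 6/64; gcd=2; 6÷2/64÷2 = 3/32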